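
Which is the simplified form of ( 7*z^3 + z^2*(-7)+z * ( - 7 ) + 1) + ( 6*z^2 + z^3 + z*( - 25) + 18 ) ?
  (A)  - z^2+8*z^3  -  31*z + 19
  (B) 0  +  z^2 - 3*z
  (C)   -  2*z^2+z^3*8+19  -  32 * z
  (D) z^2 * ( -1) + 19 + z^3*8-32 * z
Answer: D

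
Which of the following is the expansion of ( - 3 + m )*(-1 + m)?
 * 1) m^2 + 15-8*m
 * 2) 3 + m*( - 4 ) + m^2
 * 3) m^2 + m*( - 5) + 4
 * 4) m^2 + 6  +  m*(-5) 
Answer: 2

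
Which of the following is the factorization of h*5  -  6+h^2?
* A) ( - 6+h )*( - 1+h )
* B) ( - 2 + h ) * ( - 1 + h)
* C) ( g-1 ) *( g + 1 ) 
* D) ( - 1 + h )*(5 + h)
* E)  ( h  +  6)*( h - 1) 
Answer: E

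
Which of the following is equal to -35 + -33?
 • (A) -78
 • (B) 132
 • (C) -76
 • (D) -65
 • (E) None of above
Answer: E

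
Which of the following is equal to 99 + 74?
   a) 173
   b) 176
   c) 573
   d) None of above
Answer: a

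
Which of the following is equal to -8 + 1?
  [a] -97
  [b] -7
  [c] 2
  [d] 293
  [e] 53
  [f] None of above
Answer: b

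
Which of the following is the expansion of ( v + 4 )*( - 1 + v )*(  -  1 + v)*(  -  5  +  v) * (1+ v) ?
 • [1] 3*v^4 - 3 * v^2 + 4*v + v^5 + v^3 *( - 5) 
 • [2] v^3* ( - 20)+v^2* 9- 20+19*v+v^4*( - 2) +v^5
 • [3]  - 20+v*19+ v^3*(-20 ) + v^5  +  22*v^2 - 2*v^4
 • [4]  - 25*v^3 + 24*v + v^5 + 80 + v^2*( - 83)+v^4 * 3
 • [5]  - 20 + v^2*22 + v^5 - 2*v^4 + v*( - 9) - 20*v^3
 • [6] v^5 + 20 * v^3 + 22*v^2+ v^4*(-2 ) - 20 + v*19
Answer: 3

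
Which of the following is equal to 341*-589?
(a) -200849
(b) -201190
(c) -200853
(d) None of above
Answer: a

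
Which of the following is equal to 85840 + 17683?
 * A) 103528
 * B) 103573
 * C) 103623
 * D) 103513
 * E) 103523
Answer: E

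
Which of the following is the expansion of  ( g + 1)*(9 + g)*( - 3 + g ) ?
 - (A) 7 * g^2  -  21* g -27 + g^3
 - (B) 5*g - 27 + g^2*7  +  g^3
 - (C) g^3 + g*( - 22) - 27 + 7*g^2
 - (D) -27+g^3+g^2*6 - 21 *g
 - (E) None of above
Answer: A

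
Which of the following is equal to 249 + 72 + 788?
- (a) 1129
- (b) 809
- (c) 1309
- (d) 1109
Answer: d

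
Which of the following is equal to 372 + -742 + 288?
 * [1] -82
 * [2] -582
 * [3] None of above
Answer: 1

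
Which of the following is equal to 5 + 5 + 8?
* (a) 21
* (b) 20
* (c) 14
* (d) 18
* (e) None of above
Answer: d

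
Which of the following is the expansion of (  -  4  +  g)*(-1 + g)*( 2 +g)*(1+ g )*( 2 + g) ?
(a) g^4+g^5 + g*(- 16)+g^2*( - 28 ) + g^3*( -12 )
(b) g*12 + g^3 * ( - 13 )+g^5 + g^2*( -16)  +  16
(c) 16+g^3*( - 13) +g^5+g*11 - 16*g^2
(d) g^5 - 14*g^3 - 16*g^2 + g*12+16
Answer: b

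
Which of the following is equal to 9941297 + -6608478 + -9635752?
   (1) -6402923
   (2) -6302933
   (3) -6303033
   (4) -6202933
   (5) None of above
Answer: 2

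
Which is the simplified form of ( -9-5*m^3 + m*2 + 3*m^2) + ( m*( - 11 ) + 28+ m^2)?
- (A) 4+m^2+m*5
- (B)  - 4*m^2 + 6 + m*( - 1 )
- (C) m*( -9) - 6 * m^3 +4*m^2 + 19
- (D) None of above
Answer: D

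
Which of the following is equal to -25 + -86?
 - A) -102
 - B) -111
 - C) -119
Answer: B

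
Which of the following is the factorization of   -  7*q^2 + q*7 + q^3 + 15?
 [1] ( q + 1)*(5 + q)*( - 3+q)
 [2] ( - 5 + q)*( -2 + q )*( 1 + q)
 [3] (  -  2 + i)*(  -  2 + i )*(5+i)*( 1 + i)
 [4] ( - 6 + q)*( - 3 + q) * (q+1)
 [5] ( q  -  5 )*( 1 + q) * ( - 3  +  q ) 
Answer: 5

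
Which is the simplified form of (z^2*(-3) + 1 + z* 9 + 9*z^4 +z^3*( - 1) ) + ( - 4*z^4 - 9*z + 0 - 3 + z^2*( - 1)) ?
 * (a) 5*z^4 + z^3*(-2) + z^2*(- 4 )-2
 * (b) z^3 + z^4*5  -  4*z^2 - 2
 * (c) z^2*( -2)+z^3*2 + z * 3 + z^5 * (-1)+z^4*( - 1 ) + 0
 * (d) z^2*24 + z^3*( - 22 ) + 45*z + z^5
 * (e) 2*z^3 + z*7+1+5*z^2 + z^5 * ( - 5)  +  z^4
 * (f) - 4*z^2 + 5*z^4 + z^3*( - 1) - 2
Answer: f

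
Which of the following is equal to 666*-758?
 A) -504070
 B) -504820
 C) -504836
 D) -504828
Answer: D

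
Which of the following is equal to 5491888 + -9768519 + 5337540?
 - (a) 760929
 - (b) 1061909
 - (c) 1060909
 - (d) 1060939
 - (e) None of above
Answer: c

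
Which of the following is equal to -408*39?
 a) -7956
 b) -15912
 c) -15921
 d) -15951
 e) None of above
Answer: b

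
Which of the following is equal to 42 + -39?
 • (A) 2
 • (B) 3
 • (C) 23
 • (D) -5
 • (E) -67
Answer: B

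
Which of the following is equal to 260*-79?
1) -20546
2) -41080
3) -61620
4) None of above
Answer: 4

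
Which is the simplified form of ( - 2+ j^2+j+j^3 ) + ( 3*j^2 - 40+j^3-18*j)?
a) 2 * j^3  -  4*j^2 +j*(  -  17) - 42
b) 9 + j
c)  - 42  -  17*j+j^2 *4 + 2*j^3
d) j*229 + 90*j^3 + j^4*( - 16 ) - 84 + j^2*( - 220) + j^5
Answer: c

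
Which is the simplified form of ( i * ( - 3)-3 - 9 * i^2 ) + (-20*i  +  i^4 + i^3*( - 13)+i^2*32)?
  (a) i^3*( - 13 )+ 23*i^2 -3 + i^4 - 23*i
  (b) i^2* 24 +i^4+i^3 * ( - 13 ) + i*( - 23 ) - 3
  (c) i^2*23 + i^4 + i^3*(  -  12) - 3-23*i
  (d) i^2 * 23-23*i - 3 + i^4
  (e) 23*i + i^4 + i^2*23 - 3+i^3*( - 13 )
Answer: a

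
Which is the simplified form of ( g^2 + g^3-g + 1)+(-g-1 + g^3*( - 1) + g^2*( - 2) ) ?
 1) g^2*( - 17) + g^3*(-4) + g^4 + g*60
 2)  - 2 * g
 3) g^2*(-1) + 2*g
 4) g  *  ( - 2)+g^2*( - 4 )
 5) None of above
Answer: 5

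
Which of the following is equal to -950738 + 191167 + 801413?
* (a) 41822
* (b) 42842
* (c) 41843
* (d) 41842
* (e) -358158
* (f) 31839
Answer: d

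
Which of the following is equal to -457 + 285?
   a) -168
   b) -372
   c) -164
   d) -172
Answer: d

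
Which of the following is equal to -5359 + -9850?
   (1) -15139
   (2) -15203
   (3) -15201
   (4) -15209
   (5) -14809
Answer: 4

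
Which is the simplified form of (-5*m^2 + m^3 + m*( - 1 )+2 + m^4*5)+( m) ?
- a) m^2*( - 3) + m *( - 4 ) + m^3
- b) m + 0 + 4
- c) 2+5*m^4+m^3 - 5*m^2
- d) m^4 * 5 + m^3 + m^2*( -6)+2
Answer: c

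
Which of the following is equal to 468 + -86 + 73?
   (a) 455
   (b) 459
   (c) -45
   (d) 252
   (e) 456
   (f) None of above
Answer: a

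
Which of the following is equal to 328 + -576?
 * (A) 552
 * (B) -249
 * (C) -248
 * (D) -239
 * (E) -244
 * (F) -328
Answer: C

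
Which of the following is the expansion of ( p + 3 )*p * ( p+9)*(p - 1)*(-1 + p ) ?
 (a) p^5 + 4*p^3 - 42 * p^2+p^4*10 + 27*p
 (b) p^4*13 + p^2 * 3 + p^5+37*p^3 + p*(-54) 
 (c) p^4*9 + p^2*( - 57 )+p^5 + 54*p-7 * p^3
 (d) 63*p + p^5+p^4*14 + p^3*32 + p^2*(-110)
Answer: a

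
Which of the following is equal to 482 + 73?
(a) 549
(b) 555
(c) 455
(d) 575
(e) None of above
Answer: b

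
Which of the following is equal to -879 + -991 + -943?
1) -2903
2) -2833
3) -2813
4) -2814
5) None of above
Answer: 3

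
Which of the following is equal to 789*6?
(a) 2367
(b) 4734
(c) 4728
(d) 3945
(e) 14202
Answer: b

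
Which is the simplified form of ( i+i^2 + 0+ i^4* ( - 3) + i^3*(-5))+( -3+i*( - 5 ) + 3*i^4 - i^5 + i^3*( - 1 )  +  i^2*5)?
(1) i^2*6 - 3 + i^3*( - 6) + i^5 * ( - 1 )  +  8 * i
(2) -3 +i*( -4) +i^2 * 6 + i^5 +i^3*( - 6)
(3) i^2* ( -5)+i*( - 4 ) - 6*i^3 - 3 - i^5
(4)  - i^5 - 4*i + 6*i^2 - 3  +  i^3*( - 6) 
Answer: 4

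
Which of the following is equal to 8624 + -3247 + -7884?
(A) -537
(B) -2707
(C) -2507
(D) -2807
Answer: C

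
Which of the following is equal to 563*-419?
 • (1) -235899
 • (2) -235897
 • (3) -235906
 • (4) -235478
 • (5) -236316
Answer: 2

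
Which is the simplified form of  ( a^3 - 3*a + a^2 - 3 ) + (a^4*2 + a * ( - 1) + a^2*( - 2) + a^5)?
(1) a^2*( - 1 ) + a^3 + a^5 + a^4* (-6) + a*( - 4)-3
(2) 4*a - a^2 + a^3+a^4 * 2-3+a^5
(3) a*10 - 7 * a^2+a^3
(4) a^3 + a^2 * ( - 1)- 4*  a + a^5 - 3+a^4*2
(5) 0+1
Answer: 4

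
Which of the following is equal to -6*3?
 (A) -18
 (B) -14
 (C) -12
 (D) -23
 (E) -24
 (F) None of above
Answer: A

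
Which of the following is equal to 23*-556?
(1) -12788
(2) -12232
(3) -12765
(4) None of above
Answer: 1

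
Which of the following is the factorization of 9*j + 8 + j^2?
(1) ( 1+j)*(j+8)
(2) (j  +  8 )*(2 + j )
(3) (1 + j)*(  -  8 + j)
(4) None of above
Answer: 1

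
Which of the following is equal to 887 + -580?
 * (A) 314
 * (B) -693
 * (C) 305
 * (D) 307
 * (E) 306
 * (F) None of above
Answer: D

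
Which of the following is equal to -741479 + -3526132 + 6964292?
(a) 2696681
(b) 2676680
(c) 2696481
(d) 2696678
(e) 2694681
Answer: a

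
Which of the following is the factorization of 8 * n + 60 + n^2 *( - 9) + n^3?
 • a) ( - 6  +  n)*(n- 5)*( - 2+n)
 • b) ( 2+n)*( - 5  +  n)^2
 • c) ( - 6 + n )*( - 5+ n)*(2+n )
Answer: c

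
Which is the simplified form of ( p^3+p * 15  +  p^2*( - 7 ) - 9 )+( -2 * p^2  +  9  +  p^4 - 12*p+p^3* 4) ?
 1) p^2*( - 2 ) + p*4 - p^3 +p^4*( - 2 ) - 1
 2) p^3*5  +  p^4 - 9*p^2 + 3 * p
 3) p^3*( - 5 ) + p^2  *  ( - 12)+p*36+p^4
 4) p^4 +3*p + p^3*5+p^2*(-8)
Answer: 2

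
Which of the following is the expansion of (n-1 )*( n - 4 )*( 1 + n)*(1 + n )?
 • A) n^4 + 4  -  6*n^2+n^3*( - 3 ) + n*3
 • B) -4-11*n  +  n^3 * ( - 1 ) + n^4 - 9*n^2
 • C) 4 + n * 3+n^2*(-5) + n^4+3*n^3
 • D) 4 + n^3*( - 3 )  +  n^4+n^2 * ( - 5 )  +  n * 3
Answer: D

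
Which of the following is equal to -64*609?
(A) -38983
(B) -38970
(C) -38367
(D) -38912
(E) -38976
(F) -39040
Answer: E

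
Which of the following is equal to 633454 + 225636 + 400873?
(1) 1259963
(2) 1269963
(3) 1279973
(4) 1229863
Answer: 1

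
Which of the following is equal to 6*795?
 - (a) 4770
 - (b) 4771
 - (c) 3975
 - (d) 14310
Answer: a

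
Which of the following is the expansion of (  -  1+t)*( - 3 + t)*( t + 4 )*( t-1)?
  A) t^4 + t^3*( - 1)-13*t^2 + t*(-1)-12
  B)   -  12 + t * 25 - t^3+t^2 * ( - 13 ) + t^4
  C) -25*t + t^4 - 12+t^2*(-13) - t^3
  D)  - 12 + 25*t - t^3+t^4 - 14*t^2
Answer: B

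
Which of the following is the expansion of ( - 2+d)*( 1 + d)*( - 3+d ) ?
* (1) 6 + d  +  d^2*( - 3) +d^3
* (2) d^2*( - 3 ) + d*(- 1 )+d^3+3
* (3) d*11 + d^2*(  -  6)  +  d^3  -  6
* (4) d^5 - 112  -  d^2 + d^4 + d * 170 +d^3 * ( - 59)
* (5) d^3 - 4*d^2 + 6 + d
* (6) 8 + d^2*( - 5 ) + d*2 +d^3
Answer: 5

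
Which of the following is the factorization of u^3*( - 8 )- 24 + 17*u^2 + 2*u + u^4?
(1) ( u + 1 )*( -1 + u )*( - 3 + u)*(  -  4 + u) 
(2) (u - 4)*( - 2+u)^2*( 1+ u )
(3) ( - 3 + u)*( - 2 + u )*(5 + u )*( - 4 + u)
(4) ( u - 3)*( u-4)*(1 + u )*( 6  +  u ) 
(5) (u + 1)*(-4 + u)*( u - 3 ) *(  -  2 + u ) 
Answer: 5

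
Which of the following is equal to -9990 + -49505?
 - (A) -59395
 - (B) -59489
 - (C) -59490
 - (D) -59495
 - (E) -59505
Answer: D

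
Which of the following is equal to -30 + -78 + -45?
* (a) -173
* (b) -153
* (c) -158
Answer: b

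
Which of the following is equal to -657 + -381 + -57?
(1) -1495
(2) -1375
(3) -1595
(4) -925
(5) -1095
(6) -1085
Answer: 5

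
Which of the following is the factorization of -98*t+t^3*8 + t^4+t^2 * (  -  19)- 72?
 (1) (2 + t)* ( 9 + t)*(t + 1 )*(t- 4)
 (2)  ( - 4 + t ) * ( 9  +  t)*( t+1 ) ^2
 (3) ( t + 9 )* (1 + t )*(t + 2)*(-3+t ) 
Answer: 1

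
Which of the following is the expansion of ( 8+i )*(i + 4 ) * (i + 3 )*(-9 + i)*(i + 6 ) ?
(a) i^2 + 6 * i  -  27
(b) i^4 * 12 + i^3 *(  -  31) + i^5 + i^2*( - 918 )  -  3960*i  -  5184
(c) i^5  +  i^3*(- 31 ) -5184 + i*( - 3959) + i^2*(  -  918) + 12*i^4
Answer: b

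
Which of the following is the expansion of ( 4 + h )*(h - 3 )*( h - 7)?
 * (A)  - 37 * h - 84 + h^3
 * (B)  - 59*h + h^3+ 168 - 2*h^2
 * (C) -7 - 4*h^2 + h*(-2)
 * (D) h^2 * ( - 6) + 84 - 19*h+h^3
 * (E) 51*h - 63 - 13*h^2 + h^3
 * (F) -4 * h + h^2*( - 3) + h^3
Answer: D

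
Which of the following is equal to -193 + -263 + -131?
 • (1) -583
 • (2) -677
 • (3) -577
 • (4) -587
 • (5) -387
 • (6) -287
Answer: 4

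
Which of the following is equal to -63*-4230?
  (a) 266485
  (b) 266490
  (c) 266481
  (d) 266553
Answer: b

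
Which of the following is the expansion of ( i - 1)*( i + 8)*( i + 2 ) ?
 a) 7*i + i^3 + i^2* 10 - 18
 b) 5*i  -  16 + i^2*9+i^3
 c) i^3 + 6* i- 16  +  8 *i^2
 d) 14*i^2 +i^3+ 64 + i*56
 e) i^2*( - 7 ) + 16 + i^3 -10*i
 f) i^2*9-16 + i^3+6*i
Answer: f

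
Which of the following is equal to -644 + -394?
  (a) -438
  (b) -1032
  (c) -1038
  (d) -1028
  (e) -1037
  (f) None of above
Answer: c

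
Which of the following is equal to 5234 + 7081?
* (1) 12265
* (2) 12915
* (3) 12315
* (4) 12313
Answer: 3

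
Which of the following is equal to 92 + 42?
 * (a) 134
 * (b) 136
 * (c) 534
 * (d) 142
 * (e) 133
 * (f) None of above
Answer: a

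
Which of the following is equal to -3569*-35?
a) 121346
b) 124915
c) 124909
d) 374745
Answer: b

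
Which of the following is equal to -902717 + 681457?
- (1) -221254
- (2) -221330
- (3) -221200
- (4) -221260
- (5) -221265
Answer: 4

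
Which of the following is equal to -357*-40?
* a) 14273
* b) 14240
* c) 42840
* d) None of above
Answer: d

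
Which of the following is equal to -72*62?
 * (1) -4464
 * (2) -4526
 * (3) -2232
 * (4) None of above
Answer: 1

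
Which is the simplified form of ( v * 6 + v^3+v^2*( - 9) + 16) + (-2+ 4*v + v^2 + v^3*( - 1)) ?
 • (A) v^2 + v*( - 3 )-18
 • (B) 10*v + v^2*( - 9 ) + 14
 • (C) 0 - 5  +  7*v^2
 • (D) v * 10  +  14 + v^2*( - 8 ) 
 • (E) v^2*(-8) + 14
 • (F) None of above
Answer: D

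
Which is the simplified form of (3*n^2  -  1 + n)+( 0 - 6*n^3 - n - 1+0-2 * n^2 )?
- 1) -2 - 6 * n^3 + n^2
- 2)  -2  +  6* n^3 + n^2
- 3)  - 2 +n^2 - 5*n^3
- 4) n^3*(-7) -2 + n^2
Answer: 1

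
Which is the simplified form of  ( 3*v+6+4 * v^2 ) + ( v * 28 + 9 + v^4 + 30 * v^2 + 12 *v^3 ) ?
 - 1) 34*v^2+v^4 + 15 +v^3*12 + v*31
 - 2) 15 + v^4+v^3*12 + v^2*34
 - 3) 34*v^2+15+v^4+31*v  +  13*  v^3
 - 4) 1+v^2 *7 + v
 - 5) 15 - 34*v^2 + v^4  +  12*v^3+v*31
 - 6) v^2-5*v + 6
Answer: 1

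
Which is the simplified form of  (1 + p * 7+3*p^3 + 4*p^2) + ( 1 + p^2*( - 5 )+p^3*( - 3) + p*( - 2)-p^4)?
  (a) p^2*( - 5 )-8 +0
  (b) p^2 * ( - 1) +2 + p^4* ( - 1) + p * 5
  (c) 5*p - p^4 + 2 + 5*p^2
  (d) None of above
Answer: b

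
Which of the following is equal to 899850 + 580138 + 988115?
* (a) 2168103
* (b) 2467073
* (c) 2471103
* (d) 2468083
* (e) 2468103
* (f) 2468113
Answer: e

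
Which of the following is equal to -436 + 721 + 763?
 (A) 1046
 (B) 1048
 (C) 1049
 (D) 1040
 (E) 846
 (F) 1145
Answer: B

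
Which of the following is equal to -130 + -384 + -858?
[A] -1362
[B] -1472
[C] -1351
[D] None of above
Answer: D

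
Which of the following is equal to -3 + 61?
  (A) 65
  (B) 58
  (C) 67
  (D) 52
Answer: B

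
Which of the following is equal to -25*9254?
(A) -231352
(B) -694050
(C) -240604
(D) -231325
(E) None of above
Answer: E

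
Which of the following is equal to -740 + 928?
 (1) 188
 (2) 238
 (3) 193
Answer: 1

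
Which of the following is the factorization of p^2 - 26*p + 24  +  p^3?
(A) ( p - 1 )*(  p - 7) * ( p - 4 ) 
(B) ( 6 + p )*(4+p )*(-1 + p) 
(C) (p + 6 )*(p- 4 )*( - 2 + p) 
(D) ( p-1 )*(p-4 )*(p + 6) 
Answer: D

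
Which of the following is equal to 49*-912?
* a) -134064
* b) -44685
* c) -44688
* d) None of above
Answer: c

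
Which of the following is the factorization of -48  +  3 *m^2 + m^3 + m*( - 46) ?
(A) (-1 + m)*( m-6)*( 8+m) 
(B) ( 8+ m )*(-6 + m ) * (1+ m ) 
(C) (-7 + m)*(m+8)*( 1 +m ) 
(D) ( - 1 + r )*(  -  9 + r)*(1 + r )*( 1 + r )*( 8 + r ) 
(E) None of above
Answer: B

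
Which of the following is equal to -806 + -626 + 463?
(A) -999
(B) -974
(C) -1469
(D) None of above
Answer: D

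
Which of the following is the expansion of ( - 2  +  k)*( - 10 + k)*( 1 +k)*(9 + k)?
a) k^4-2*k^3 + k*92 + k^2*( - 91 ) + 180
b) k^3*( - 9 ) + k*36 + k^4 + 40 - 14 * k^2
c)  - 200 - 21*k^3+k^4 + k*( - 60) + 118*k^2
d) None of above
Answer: a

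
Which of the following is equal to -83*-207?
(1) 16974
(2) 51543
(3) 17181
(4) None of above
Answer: 3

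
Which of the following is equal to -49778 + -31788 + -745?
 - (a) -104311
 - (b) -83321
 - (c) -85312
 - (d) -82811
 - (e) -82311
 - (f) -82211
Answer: e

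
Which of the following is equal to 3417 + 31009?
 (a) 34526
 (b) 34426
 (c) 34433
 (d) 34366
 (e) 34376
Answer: b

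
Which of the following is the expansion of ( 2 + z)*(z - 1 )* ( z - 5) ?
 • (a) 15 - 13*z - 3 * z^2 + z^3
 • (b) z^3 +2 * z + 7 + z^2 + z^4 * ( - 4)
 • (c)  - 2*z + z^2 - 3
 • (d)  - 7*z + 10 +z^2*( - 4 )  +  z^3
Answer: d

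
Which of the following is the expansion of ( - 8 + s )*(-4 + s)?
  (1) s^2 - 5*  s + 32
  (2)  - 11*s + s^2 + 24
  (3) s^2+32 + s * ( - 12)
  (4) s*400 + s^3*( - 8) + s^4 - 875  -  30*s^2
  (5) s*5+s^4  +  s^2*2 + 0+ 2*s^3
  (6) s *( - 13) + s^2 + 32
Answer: 3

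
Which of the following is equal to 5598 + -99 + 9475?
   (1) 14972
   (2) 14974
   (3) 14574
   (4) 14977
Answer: 2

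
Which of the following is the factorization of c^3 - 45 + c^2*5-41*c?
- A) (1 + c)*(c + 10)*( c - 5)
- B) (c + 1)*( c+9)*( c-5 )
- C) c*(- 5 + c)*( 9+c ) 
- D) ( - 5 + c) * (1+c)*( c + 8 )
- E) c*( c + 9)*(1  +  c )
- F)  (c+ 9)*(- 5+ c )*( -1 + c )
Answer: B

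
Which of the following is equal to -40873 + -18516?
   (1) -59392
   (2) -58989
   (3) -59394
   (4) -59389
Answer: 4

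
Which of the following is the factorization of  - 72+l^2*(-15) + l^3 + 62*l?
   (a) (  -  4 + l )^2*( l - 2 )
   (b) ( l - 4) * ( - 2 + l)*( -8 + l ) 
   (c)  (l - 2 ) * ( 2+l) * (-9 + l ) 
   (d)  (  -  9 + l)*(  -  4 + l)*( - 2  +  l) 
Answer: d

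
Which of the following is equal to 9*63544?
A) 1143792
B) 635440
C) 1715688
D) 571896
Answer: D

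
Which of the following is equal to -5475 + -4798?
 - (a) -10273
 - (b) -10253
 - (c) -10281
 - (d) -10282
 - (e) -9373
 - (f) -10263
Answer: a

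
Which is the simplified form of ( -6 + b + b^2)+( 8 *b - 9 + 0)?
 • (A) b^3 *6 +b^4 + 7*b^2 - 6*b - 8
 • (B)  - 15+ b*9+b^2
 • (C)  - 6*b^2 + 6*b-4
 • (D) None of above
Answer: B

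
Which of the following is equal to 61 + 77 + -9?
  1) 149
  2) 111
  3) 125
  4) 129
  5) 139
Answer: 4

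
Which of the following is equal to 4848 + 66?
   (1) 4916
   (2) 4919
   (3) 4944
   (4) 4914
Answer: 4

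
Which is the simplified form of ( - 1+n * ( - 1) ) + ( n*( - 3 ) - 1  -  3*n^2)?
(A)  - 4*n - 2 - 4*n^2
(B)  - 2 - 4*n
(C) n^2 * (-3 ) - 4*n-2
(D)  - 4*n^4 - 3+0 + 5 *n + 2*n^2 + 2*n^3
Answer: C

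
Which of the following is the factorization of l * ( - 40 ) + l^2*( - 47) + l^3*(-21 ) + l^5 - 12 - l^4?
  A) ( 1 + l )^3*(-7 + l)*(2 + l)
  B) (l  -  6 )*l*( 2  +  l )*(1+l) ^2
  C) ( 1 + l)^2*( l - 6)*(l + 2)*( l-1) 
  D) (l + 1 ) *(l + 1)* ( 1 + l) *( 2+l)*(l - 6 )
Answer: D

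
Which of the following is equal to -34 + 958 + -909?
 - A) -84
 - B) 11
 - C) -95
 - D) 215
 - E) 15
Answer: E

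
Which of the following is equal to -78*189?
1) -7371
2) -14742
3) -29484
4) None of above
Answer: 2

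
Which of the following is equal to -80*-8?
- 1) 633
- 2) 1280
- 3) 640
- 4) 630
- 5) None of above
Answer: 3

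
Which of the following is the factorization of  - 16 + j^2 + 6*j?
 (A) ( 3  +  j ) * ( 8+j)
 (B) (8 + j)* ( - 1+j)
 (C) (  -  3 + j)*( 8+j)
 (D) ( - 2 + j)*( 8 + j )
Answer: D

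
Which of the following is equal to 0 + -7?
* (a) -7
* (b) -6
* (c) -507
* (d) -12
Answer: a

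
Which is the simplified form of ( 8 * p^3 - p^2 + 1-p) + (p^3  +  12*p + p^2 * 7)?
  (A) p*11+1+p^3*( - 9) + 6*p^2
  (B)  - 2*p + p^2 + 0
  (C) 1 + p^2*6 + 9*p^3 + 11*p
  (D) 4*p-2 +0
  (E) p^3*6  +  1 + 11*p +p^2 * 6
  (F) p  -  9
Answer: C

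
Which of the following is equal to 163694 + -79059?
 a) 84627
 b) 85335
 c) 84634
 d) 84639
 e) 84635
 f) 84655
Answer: e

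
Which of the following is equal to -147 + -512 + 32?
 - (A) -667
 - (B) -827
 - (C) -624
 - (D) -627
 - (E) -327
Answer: D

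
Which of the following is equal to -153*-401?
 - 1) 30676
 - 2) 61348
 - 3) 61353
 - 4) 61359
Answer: 3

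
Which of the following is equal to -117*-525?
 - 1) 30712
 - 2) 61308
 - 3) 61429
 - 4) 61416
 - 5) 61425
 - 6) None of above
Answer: 5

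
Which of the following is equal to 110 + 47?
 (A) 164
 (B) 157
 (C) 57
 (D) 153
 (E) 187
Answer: B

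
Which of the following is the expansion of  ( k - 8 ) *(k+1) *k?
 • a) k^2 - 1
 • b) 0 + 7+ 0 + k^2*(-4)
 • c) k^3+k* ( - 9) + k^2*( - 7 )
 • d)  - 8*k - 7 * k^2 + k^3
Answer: d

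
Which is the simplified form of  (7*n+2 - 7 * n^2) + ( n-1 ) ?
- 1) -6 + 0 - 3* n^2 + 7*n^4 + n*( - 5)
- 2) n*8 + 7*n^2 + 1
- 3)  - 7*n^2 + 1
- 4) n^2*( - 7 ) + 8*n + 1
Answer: 4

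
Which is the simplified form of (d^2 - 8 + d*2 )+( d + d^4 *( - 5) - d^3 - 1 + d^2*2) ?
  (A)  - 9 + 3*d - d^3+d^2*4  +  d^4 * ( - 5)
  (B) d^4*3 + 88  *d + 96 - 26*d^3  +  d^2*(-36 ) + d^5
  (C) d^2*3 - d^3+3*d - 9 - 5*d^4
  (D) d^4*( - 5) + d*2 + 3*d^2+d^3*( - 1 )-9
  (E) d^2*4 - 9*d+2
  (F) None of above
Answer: C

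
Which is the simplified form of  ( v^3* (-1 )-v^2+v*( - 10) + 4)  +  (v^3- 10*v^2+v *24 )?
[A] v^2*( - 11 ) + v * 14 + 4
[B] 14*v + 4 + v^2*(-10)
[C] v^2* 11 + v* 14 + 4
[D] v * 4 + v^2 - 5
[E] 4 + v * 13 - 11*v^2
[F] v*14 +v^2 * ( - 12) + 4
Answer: A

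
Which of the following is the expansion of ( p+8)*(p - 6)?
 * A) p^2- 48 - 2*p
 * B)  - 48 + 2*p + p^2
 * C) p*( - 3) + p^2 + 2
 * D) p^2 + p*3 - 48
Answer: B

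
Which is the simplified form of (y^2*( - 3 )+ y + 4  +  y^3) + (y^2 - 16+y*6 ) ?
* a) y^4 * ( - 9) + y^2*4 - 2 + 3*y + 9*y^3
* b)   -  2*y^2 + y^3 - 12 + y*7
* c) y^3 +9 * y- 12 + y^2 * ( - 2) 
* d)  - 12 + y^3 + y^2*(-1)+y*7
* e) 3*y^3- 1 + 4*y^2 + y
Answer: b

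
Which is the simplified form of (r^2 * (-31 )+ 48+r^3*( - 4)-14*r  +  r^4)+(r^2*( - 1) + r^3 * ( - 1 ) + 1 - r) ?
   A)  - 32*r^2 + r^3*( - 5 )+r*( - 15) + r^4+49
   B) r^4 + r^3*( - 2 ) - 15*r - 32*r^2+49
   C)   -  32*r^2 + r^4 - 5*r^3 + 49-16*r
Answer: A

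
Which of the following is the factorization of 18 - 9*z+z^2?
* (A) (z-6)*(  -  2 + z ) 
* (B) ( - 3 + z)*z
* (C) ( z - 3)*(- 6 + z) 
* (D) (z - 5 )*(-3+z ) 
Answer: C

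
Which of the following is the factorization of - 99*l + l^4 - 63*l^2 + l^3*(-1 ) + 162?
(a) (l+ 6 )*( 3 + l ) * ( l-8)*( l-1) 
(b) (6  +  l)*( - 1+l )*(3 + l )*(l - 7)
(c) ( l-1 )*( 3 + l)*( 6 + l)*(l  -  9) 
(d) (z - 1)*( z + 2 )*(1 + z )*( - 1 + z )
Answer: c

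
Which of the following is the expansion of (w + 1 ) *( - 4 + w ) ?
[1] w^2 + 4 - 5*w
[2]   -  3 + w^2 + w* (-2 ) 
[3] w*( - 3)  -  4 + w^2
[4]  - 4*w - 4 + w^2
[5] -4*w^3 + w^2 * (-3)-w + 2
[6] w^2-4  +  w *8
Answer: 3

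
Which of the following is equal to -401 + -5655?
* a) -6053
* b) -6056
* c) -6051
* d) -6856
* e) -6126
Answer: b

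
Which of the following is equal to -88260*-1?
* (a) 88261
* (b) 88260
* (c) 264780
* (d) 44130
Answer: b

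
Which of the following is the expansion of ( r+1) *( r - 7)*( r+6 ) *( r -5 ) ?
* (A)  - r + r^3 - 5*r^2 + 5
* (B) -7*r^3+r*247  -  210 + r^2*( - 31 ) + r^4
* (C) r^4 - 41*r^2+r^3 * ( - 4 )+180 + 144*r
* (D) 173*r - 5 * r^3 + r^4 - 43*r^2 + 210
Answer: D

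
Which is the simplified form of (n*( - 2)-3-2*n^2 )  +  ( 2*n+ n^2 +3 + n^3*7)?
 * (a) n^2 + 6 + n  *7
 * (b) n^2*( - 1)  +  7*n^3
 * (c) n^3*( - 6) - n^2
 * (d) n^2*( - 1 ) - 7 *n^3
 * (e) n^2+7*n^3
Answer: b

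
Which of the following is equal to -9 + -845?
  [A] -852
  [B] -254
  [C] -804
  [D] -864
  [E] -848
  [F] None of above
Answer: F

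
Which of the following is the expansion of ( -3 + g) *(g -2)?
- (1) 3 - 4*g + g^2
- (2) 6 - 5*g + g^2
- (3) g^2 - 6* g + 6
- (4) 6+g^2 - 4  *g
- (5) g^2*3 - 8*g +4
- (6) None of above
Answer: 2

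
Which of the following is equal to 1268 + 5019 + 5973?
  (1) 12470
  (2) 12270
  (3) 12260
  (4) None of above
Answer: 3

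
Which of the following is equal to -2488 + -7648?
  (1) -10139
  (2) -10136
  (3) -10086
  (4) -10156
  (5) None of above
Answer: 2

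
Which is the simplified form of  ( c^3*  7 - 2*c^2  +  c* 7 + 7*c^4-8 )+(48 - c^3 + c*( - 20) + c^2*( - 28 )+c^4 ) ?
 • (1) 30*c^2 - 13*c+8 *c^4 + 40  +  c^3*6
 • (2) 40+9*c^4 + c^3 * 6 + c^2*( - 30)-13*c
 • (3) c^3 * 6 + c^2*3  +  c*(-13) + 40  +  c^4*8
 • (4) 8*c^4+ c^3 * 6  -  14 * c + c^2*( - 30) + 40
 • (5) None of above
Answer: 5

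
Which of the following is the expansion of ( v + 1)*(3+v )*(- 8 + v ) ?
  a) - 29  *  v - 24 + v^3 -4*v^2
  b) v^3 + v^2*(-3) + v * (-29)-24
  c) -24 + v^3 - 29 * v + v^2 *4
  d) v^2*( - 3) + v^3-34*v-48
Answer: a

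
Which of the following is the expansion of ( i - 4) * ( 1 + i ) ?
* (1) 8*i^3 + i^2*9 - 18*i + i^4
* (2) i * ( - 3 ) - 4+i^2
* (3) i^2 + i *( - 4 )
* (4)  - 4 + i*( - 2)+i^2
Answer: 2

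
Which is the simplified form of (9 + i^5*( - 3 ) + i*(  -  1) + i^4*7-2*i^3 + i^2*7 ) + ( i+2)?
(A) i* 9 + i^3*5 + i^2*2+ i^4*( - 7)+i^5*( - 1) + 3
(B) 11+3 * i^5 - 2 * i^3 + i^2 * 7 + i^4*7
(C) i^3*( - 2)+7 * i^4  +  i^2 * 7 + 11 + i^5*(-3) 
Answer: C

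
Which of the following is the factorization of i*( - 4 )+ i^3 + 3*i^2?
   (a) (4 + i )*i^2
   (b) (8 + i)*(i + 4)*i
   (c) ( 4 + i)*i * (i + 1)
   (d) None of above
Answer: d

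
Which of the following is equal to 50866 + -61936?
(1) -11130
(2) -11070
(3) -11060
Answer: 2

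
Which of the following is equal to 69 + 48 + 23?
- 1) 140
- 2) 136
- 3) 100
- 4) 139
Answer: 1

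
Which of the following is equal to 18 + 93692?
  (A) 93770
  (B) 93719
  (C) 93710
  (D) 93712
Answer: C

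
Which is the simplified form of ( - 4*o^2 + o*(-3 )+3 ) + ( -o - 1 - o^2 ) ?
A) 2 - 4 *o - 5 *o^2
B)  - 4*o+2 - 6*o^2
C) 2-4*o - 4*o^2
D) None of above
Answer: A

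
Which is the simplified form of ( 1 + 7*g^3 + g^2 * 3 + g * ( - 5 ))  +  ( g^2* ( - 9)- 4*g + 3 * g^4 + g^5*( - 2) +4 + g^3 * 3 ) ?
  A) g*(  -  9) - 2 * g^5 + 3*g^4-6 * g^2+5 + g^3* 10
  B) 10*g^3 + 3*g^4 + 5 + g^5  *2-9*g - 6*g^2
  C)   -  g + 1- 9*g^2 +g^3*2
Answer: A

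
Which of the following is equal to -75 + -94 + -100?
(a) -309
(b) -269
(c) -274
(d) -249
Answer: b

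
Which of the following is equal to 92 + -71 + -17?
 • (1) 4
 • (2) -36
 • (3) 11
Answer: 1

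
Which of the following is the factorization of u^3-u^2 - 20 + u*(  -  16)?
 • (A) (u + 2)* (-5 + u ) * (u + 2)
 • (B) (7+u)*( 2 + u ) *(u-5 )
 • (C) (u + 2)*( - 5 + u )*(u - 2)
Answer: A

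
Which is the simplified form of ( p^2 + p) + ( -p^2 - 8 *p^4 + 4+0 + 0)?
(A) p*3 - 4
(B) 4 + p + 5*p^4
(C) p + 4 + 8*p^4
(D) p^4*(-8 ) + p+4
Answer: D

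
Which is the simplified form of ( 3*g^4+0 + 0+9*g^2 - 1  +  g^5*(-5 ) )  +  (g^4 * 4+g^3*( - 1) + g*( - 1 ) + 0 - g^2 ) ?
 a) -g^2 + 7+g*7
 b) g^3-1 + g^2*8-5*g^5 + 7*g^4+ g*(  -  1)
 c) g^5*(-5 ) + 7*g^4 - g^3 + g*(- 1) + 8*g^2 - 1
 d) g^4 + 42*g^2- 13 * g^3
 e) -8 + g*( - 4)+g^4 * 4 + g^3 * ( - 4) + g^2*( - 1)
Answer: c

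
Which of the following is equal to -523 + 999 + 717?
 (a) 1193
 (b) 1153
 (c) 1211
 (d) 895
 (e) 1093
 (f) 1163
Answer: a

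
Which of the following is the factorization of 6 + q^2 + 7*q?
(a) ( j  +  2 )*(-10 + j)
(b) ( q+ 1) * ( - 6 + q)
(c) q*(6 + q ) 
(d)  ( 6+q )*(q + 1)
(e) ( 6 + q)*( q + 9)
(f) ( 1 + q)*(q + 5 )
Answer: d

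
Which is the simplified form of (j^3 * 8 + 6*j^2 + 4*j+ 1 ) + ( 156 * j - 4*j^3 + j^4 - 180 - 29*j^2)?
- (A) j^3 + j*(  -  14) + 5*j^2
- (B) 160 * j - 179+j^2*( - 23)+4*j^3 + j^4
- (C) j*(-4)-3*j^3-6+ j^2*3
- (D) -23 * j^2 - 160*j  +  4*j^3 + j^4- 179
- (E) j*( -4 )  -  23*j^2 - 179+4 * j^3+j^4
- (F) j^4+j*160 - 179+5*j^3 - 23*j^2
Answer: B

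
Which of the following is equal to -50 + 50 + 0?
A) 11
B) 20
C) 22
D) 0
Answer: D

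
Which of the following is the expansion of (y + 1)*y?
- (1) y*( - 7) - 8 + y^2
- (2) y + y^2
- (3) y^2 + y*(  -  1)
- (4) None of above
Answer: 2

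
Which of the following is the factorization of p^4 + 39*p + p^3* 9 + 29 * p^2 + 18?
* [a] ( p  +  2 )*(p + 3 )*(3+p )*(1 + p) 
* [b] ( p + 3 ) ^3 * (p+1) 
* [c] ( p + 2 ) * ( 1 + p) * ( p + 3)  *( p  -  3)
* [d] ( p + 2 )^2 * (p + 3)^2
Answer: a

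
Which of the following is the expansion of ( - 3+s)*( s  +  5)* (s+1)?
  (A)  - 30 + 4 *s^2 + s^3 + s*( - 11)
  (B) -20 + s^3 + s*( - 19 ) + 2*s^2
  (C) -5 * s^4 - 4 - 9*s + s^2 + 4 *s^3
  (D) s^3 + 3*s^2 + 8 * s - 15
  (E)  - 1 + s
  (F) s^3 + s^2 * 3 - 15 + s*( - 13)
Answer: F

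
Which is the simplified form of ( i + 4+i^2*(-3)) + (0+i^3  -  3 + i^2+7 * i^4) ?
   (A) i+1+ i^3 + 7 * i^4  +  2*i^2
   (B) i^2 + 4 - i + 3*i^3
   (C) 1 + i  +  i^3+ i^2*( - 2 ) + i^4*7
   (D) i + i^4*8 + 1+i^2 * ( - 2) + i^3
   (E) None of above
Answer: C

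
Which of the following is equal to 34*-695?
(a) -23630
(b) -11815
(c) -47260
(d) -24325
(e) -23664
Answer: a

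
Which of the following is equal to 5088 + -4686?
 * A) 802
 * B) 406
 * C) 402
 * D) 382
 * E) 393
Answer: C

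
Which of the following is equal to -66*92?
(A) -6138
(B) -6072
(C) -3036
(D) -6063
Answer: B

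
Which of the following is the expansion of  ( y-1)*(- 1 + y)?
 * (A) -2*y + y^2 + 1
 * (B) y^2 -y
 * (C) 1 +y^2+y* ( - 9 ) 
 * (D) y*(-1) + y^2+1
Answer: A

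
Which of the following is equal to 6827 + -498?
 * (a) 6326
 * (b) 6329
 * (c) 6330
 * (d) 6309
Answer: b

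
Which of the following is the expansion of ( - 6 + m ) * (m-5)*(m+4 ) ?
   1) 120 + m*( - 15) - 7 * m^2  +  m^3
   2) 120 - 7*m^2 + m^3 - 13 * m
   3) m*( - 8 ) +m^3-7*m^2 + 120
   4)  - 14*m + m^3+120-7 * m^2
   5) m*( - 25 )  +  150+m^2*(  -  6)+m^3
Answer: 4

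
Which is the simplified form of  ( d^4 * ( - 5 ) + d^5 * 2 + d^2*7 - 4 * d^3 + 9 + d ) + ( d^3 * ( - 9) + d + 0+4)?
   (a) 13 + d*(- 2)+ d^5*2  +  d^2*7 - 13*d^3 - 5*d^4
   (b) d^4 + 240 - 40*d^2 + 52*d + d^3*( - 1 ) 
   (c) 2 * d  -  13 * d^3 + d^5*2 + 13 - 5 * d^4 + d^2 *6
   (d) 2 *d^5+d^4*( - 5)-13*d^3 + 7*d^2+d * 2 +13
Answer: d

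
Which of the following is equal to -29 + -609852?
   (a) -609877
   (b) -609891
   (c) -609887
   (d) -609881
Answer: d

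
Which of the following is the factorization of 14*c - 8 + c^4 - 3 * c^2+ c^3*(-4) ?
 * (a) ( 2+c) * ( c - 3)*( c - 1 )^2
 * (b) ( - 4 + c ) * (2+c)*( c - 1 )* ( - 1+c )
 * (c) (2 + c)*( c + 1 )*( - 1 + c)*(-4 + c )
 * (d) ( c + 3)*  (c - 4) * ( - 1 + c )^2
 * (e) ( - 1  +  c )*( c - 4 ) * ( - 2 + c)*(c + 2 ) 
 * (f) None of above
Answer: b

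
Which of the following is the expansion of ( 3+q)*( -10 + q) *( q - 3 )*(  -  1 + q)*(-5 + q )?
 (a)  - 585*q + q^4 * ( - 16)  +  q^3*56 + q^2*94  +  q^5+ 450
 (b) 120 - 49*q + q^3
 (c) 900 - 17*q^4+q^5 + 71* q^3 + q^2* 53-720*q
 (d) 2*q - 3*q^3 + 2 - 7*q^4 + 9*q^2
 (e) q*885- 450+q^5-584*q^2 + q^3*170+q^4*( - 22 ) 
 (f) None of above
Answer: a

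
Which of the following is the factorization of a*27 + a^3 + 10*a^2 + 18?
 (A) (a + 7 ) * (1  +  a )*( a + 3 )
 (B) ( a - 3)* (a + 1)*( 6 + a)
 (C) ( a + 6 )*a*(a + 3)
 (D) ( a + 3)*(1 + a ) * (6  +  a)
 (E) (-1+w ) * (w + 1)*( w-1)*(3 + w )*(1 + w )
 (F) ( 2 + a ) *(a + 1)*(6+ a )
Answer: D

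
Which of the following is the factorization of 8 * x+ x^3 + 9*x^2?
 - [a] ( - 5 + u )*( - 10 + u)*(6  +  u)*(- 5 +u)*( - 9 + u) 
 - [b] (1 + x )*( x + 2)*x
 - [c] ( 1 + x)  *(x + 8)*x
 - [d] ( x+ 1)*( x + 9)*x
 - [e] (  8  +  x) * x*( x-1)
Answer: c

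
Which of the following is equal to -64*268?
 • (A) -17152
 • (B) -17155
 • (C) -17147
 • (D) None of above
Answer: A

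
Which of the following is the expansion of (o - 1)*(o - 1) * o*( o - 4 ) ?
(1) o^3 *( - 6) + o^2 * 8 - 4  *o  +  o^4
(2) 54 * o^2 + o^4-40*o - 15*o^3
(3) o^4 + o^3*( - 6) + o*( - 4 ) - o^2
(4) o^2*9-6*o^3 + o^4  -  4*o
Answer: 4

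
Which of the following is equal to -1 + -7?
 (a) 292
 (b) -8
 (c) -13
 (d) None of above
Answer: b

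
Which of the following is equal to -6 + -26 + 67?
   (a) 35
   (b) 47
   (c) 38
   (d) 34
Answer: a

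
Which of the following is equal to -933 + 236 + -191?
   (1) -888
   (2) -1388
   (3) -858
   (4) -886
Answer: 1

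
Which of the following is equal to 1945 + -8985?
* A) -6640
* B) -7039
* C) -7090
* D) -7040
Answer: D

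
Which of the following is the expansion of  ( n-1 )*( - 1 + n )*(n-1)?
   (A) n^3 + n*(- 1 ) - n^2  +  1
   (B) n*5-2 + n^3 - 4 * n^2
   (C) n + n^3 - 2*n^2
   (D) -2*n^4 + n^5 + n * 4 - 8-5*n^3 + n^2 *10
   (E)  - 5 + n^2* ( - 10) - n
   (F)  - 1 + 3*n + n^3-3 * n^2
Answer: F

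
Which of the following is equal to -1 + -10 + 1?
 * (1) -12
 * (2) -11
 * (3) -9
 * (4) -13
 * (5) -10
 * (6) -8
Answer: 5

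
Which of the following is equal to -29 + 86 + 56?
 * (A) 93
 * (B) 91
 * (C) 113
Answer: C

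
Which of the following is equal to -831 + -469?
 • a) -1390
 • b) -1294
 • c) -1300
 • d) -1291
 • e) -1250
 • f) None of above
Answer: c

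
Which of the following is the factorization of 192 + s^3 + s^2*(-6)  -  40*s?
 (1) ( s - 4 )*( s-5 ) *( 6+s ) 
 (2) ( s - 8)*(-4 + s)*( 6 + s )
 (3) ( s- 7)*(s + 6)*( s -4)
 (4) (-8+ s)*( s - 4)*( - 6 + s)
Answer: 2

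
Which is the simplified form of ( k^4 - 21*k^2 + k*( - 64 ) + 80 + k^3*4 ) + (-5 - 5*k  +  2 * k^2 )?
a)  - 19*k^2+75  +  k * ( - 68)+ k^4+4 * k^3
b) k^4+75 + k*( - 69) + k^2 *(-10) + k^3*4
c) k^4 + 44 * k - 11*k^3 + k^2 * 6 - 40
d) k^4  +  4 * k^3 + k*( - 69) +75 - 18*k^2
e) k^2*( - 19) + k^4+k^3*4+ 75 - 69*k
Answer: e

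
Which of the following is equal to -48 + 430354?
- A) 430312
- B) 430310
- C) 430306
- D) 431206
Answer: C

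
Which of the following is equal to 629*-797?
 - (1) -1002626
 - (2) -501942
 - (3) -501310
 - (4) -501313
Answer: 4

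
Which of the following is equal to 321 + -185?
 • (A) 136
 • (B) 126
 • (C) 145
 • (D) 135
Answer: A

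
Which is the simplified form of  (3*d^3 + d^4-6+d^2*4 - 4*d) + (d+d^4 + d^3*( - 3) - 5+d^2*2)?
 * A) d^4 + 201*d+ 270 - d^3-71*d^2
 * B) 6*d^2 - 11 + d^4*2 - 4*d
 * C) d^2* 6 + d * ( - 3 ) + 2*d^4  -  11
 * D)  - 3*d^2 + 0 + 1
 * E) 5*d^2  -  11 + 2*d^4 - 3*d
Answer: C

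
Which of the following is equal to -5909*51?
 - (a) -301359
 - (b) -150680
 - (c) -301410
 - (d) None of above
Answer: a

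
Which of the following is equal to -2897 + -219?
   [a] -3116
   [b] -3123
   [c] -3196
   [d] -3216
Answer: a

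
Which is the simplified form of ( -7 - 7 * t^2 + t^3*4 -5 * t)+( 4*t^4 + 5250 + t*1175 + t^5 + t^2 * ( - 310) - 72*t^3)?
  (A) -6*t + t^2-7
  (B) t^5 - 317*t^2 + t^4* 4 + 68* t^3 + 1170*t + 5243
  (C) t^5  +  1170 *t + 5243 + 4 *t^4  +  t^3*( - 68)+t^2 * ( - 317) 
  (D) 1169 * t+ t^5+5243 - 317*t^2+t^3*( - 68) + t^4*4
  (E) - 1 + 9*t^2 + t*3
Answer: C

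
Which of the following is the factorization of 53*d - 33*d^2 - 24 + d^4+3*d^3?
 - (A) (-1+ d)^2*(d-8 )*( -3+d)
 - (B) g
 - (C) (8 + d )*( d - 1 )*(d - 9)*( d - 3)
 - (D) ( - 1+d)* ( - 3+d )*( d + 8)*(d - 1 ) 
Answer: D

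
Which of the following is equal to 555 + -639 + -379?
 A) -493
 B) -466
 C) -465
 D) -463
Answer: D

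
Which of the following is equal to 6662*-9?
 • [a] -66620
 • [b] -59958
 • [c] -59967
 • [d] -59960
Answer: b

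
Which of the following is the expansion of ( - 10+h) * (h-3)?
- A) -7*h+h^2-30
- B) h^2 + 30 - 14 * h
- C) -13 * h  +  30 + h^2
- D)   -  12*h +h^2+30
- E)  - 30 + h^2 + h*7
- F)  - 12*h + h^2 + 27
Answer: C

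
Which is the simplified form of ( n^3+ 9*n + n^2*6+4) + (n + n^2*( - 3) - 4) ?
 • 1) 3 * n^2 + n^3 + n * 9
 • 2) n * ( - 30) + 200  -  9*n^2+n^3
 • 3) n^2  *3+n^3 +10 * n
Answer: 3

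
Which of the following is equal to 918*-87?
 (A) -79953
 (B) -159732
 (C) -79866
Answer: C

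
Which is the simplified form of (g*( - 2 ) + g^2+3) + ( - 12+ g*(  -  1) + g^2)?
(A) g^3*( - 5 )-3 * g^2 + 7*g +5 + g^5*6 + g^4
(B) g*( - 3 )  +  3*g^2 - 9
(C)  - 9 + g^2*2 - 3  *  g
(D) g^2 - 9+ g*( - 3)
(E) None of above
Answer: C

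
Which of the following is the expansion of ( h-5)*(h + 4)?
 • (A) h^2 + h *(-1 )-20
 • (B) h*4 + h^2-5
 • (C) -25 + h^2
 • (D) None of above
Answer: A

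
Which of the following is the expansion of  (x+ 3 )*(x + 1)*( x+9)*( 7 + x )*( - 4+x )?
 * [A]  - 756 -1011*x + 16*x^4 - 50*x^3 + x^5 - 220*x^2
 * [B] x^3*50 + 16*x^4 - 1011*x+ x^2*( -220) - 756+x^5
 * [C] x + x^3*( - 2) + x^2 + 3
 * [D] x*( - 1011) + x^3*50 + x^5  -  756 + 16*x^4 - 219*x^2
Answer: B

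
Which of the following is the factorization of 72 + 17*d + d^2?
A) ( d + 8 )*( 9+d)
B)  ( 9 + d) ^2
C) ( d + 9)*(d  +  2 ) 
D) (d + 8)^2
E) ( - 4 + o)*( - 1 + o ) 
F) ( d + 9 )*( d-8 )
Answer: A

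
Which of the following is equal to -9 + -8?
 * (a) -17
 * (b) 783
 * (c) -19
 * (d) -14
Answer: a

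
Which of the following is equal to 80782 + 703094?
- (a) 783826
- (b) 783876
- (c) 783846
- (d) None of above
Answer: b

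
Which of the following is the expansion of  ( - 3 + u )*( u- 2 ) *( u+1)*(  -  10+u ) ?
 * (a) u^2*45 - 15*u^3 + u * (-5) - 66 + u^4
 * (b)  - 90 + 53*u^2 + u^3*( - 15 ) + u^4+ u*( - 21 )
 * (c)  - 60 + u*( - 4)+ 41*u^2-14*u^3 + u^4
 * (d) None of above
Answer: c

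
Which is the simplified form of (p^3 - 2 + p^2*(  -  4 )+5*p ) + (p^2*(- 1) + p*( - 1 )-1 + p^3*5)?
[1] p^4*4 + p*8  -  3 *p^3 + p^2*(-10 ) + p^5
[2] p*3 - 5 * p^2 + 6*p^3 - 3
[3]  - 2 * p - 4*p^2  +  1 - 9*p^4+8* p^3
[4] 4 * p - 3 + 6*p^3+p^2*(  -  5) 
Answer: 4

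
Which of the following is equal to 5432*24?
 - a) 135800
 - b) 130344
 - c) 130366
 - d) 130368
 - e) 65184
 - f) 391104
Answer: d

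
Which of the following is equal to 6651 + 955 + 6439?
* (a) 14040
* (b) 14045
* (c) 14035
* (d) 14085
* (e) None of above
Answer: b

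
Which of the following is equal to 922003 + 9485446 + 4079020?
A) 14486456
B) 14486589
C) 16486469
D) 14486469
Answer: D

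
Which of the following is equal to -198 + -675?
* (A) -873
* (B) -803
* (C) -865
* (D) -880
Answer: A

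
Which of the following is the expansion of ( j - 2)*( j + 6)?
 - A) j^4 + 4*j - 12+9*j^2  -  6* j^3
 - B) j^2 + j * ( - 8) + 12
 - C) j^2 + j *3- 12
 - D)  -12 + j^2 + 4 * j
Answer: D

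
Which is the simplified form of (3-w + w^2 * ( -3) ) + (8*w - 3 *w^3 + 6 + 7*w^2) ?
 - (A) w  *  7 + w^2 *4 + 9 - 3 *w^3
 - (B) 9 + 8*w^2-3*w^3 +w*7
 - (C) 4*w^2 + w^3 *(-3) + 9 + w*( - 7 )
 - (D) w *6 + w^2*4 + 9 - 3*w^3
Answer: A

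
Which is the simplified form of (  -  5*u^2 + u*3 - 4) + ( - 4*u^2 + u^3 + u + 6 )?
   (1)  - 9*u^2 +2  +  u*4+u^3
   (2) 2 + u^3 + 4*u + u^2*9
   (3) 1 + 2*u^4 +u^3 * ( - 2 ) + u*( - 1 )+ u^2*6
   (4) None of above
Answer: 1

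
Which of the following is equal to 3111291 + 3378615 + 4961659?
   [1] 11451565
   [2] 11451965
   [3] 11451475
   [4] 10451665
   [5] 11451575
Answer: 1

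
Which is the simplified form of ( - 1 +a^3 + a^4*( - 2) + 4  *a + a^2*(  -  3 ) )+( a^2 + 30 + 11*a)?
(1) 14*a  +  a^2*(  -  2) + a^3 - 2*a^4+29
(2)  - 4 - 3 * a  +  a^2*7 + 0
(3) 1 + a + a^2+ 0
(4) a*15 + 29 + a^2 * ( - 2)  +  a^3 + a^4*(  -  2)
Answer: 4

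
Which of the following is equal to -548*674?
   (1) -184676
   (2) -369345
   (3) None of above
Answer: 3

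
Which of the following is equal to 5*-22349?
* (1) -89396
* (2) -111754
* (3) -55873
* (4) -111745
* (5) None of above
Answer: 4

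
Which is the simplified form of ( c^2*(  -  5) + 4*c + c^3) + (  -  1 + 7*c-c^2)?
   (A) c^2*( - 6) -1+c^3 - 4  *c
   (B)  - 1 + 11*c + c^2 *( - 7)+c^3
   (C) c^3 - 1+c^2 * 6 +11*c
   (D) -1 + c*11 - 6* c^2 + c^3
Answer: D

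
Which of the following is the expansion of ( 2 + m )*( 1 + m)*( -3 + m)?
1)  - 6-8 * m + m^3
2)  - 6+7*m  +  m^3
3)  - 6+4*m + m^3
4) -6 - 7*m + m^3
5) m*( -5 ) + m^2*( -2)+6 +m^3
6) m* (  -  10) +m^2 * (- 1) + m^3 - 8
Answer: 4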